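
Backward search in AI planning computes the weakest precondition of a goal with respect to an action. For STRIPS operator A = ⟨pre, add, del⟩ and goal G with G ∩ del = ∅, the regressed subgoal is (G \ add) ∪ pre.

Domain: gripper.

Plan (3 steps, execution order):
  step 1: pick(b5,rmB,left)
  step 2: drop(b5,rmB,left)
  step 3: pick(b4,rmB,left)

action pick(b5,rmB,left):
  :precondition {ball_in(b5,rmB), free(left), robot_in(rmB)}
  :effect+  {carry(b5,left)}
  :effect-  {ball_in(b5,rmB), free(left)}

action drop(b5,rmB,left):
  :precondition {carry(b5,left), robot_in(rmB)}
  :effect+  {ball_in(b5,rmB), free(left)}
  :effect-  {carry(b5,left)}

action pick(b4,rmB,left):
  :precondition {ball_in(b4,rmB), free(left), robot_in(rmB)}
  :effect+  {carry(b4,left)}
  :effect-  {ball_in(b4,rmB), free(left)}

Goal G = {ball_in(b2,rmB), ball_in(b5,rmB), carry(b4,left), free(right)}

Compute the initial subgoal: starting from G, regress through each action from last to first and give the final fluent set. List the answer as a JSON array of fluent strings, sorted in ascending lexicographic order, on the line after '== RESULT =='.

Work backward from the goal:
  through step 3 (pick(b4,rmB,left)): drop {carry(b4,left)}, keep {ball_in(b2,rmB), ball_in(b5,rmB), free(right)}, require {ball_in(b4,rmB), free(left), robot_in(rmB)}
    → {ball_in(b2,rmB), ball_in(b4,rmB), ball_in(b5,rmB), free(left), free(right), robot_in(rmB)}
  through step 2 (drop(b5,rmB,left)): drop {ball_in(b5,rmB), free(left)}, keep {ball_in(b2,rmB), ball_in(b4,rmB), free(right), robot_in(rmB)}, require {carry(b5,left), robot_in(rmB)}
    → {ball_in(b2,rmB), ball_in(b4,rmB), carry(b5,left), free(right), robot_in(rmB)}
  through step 1 (pick(b5,rmB,left)): drop {carry(b5,left)}, keep {ball_in(b2,rmB), ball_in(b4,rmB), free(right), robot_in(rmB)}, require {ball_in(b5,rmB), free(left), robot_in(rmB)}
    → {ball_in(b2,rmB), ball_in(b4,rmB), ball_in(b5,rmB), free(left), free(right), robot_in(rmB)}

== RESULT ==
["ball_in(b2,rmB)", "ball_in(b4,rmB)", "ball_in(b5,rmB)", "free(left)", "free(right)", "robot_in(rmB)"]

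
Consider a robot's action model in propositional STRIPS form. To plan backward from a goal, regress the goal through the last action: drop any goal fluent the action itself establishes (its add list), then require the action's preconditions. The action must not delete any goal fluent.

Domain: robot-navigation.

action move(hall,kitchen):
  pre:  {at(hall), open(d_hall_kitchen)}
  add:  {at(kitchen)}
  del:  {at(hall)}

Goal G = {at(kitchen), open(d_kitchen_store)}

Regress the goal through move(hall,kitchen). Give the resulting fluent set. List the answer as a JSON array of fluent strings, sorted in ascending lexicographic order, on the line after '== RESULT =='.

Regress:
  G ∩ del = {}  (empty — regression defined)
  G \ add = {at(kitchen), open(d_kitchen_store)} \ {at(kitchen)} = {open(d_kitchen_store)}
  ∪ pre   = {open(d_kitchen_store)} ∪ {at(hall), open(d_hall_kitchen)}
          = {at(hall), open(d_hall_kitchen), open(d_kitchen_store)}

== RESULT ==
["at(hall)", "open(d_hall_kitchen)", "open(d_kitchen_store)"]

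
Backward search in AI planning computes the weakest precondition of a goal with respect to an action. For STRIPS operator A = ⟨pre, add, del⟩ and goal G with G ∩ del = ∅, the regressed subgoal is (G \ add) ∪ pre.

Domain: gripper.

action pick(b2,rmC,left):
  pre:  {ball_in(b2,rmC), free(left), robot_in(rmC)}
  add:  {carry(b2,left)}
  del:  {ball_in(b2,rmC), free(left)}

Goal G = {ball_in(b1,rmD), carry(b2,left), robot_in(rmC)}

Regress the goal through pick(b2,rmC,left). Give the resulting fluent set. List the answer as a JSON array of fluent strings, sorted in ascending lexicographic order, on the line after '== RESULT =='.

Compute (G \ add) ∪ pre:
  G ∩ del = {}  (empty — regression defined)
  G \ add = {ball_in(b1,rmD), carry(b2,left), robot_in(rmC)} \ {carry(b2,left)} = {ball_in(b1,rmD), robot_in(rmC)}
  ∪ pre   = {ball_in(b1,rmD), robot_in(rmC)} ∪ {ball_in(b2,rmC), free(left), robot_in(rmC)}
          = {ball_in(b1,rmD), ball_in(b2,rmC), free(left), robot_in(rmC)}

== RESULT ==
["ball_in(b1,rmD)", "ball_in(b2,rmC)", "free(left)", "robot_in(rmC)"]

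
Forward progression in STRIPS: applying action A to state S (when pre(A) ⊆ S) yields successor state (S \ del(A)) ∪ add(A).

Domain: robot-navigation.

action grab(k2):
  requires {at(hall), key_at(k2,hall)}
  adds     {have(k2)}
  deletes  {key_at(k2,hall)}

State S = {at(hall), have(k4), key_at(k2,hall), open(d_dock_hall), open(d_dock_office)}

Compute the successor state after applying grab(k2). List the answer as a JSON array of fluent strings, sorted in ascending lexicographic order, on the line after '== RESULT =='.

Progress:
  pre ⊆ S: {at(hall), key_at(k2,hall)} ⊆ S  — applicable
  S \ del = {at(hall), have(k4), open(d_dock_hall), open(d_dock_office)}
  ∪ add   = {at(hall), have(k2), have(k4), open(d_dock_hall), open(d_dock_office)}

== RESULT ==
["at(hall)", "have(k2)", "have(k4)", "open(d_dock_hall)", "open(d_dock_office)"]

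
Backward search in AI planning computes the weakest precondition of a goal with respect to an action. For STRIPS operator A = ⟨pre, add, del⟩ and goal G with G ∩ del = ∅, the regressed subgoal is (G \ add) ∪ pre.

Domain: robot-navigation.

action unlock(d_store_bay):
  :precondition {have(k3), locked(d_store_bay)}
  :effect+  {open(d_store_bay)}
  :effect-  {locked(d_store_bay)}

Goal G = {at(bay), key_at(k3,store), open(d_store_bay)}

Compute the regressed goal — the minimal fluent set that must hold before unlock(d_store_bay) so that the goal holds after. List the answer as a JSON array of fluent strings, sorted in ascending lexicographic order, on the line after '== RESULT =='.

Regress:
  G ∩ del = {}  (empty — regression defined)
  G \ add = {at(bay), key_at(k3,store), open(d_store_bay)} \ {open(d_store_bay)} = {at(bay), key_at(k3,store)}
  ∪ pre   = {at(bay), key_at(k3,store)} ∪ {have(k3), locked(d_store_bay)}
          = {at(bay), have(k3), key_at(k3,store), locked(d_store_bay)}

== RESULT ==
["at(bay)", "have(k3)", "key_at(k3,store)", "locked(d_store_bay)"]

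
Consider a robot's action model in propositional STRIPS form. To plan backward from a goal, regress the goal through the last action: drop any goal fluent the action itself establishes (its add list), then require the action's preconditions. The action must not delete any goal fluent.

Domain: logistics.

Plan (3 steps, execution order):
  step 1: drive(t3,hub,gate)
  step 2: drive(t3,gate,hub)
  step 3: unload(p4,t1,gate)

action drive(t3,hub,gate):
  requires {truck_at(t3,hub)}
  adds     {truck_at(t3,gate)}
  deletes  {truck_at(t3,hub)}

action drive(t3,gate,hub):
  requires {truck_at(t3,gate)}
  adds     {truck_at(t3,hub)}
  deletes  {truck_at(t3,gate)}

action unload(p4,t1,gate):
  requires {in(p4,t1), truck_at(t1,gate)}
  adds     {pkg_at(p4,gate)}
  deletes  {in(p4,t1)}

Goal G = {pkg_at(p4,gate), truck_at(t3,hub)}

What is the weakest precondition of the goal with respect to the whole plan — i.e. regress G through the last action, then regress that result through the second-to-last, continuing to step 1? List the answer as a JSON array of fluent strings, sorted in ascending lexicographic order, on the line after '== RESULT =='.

Regress step by step:
  through step 3 (unload(p4,t1,gate)): drop {pkg_at(p4,gate)}, keep {truck_at(t3,hub)}, require {in(p4,t1), truck_at(t1,gate)}
    → {in(p4,t1), truck_at(t1,gate), truck_at(t3,hub)}
  through step 2 (drive(t3,gate,hub)): drop {truck_at(t3,hub)}, keep {in(p4,t1), truck_at(t1,gate)}, require {truck_at(t3,gate)}
    → {in(p4,t1), truck_at(t1,gate), truck_at(t3,gate)}
  through step 1 (drive(t3,hub,gate)): drop {truck_at(t3,gate)}, keep {in(p4,t1), truck_at(t1,gate)}, require {truck_at(t3,hub)}
    → {in(p4,t1), truck_at(t1,gate), truck_at(t3,hub)}

== RESULT ==
["in(p4,t1)", "truck_at(t1,gate)", "truck_at(t3,hub)"]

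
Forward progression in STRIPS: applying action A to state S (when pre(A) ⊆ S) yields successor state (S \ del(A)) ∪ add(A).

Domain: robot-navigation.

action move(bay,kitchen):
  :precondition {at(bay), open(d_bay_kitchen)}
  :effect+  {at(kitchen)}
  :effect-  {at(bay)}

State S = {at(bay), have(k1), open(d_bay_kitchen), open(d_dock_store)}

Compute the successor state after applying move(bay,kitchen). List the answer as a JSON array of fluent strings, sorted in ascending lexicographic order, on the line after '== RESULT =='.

Progress:
  pre ⊆ S: {at(bay), open(d_bay_kitchen)} ⊆ S  — applicable
  S \ del = {have(k1), open(d_bay_kitchen), open(d_dock_store)}
  ∪ add   = {at(kitchen), have(k1), open(d_bay_kitchen), open(d_dock_store)}

== RESULT ==
["at(kitchen)", "have(k1)", "open(d_bay_kitchen)", "open(d_dock_store)"]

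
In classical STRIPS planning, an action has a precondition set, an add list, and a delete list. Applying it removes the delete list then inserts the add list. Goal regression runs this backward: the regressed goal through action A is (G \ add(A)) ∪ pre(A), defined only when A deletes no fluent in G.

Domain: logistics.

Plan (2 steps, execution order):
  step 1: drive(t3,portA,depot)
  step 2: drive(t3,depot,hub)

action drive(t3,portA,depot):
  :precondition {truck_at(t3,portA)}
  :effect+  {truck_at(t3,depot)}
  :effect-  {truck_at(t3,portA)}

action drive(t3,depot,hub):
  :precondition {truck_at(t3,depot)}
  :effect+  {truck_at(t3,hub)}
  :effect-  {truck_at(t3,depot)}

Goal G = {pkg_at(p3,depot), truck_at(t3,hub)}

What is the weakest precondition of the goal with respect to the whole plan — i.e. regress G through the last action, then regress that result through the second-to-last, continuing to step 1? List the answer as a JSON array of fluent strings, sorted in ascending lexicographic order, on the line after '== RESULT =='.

Work backward from the goal:
  through step 2 (drive(t3,depot,hub)): drop {truck_at(t3,hub)}, keep {pkg_at(p3,depot)}, require {truck_at(t3,depot)}
    → {pkg_at(p3,depot), truck_at(t3,depot)}
  through step 1 (drive(t3,portA,depot)): drop {truck_at(t3,depot)}, keep {pkg_at(p3,depot)}, require {truck_at(t3,portA)}
    → {pkg_at(p3,depot), truck_at(t3,portA)}

== RESULT ==
["pkg_at(p3,depot)", "truck_at(t3,portA)"]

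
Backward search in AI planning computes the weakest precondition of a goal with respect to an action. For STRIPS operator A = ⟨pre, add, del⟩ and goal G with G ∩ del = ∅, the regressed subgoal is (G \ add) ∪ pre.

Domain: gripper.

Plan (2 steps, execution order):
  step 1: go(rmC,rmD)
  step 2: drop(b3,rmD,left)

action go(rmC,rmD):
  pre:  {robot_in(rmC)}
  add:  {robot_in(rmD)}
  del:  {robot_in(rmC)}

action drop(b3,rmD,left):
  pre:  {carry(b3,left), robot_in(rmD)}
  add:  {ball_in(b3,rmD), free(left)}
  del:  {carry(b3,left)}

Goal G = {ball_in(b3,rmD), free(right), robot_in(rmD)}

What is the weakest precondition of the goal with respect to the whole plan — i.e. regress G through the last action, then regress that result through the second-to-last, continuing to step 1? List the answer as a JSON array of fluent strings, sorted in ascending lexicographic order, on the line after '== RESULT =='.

Work backward from the goal:
  through step 2 (drop(b3,rmD,left)): drop {ball_in(b3,rmD)}, keep {free(right), robot_in(rmD)}, require {carry(b3,left), robot_in(rmD)}
    → {carry(b3,left), free(right), robot_in(rmD)}
  through step 1 (go(rmC,rmD)): drop {robot_in(rmD)}, keep {carry(b3,left), free(right)}, require {robot_in(rmC)}
    → {carry(b3,left), free(right), robot_in(rmC)}

== RESULT ==
["carry(b3,left)", "free(right)", "robot_in(rmC)"]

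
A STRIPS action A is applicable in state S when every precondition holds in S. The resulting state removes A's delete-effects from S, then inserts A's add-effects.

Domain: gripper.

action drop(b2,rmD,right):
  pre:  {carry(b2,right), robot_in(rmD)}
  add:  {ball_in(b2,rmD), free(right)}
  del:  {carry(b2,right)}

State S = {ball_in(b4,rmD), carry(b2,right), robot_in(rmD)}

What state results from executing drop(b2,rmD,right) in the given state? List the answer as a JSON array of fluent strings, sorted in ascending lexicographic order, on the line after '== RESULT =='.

Compute (S \ del) ∪ add:
  pre ⊆ S: {carry(b2,right), robot_in(rmD)} ⊆ S  — applicable
  S \ del = {ball_in(b4,rmD), robot_in(rmD)}
  ∪ add   = {ball_in(b2,rmD), ball_in(b4,rmD), free(right), robot_in(rmD)}

== RESULT ==
["ball_in(b2,rmD)", "ball_in(b4,rmD)", "free(right)", "robot_in(rmD)"]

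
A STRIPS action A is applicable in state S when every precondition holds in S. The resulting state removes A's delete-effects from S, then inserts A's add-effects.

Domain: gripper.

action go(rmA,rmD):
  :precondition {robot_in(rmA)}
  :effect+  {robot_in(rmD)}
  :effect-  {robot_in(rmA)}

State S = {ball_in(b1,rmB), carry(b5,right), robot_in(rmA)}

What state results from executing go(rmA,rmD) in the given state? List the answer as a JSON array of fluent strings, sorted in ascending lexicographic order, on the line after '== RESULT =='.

Compute (S \ del) ∪ add:
  pre ⊆ S: {robot_in(rmA)} ⊆ S  — applicable
  S \ del = {ball_in(b1,rmB), carry(b5,right)}
  ∪ add   = {ball_in(b1,rmB), carry(b5,right), robot_in(rmD)}

== RESULT ==
["ball_in(b1,rmB)", "carry(b5,right)", "robot_in(rmD)"]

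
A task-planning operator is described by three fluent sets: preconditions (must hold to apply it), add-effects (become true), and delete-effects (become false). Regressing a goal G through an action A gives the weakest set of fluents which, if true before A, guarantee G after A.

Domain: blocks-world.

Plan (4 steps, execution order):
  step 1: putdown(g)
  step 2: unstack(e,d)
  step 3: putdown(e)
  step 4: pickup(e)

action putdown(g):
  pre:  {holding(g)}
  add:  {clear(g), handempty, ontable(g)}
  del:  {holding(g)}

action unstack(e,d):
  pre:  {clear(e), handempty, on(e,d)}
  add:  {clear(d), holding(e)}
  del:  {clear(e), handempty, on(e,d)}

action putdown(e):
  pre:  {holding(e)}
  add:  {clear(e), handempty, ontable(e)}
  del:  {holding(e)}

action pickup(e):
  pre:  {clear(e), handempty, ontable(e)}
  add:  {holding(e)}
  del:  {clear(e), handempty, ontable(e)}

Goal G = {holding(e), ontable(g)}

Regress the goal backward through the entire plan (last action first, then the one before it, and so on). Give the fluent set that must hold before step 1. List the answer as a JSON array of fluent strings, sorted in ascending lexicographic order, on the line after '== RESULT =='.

Regress step by step:
  through step 4 (pickup(e)): drop {holding(e)}, keep {ontable(g)}, require {clear(e), handempty, ontable(e)}
    → {clear(e), handempty, ontable(e), ontable(g)}
  through step 3 (putdown(e)): drop {clear(e), handempty, ontable(e)}, keep {ontable(g)}, require {holding(e)}
    → {holding(e), ontable(g)}
  through step 2 (unstack(e,d)): drop {holding(e)}, keep {ontable(g)}, require {clear(e), handempty, on(e,d)}
    → {clear(e), handempty, on(e,d), ontable(g)}
  through step 1 (putdown(g)): drop {handempty, ontable(g)}, keep {clear(e), on(e,d)}, require {holding(g)}
    → {clear(e), holding(g), on(e,d)}

== RESULT ==
["clear(e)", "holding(g)", "on(e,d)"]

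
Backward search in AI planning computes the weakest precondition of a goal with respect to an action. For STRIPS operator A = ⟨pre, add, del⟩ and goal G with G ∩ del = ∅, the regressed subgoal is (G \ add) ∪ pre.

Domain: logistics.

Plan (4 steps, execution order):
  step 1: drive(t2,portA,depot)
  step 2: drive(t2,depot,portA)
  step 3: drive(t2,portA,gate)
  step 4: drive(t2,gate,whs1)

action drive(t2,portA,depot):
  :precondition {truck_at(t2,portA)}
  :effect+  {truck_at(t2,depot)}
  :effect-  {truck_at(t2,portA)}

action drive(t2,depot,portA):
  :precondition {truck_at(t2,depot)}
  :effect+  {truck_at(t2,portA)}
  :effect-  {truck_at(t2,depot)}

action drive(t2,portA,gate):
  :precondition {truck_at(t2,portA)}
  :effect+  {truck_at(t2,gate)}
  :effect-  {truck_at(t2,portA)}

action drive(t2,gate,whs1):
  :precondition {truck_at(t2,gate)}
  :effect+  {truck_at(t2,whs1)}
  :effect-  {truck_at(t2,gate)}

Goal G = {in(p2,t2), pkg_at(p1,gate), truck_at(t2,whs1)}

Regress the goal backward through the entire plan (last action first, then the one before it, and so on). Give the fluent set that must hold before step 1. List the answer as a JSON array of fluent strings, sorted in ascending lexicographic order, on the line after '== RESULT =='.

Regress step by step:
  through step 4 (drive(t2,gate,whs1)): drop {truck_at(t2,whs1)}, keep {in(p2,t2), pkg_at(p1,gate)}, require {truck_at(t2,gate)}
    → {in(p2,t2), pkg_at(p1,gate), truck_at(t2,gate)}
  through step 3 (drive(t2,portA,gate)): drop {truck_at(t2,gate)}, keep {in(p2,t2), pkg_at(p1,gate)}, require {truck_at(t2,portA)}
    → {in(p2,t2), pkg_at(p1,gate), truck_at(t2,portA)}
  through step 2 (drive(t2,depot,portA)): drop {truck_at(t2,portA)}, keep {in(p2,t2), pkg_at(p1,gate)}, require {truck_at(t2,depot)}
    → {in(p2,t2), pkg_at(p1,gate), truck_at(t2,depot)}
  through step 1 (drive(t2,portA,depot)): drop {truck_at(t2,depot)}, keep {in(p2,t2), pkg_at(p1,gate)}, require {truck_at(t2,portA)}
    → {in(p2,t2), pkg_at(p1,gate), truck_at(t2,portA)}

== RESULT ==
["in(p2,t2)", "pkg_at(p1,gate)", "truck_at(t2,portA)"]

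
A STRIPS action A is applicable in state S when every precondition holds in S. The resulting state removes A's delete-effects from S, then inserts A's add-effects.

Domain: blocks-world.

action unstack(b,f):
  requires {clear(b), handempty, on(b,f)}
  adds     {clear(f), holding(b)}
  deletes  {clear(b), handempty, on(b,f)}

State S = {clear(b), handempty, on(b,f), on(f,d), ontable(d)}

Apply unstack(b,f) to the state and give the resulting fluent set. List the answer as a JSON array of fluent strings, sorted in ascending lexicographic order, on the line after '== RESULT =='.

Compute (S \ del) ∪ add:
  pre ⊆ S: {clear(b), handempty, on(b,f)} ⊆ S  — applicable
  S \ del = {on(f,d), ontable(d)}
  ∪ add   = {clear(f), holding(b), on(f,d), ontable(d)}

== RESULT ==
["clear(f)", "holding(b)", "on(f,d)", "ontable(d)"]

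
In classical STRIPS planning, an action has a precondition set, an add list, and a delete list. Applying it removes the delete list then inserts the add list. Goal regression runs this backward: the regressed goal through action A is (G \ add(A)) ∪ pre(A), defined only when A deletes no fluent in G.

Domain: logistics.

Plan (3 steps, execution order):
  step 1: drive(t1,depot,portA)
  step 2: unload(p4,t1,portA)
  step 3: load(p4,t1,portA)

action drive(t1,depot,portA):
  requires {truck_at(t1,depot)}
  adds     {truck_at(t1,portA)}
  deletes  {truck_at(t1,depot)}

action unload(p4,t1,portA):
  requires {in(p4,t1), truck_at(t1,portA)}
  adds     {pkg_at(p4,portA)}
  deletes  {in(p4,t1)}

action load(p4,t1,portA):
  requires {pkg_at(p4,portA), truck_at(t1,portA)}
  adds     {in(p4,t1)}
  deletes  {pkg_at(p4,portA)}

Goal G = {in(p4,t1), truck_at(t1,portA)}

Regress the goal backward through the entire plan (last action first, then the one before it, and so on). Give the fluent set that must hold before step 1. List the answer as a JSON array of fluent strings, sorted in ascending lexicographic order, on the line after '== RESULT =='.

Work backward from the goal:
  through step 3 (load(p4,t1,portA)): drop {in(p4,t1)}, keep {truck_at(t1,portA)}, require {pkg_at(p4,portA), truck_at(t1,portA)}
    → {pkg_at(p4,portA), truck_at(t1,portA)}
  through step 2 (unload(p4,t1,portA)): drop {pkg_at(p4,portA)}, keep {truck_at(t1,portA)}, require {in(p4,t1), truck_at(t1,portA)}
    → {in(p4,t1), truck_at(t1,portA)}
  through step 1 (drive(t1,depot,portA)): drop {truck_at(t1,portA)}, keep {in(p4,t1)}, require {truck_at(t1,depot)}
    → {in(p4,t1), truck_at(t1,depot)}

== RESULT ==
["in(p4,t1)", "truck_at(t1,depot)"]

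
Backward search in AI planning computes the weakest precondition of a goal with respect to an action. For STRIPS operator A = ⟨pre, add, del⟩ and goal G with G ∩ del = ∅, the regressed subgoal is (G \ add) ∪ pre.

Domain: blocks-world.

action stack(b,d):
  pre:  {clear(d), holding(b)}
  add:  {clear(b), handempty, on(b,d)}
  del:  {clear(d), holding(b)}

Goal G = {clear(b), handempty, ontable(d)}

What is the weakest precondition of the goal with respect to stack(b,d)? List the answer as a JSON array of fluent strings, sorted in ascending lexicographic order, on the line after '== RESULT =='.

Compute (G \ add) ∪ pre:
  G ∩ del = {}  (empty — regression defined)
  G \ add = {clear(b), handempty, ontable(d)} \ {clear(b), handempty, on(b,d)} = {ontable(d)}
  ∪ pre   = {ontable(d)} ∪ {clear(d), holding(b)}
          = {clear(d), holding(b), ontable(d)}

== RESULT ==
["clear(d)", "holding(b)", "ontable(d)"]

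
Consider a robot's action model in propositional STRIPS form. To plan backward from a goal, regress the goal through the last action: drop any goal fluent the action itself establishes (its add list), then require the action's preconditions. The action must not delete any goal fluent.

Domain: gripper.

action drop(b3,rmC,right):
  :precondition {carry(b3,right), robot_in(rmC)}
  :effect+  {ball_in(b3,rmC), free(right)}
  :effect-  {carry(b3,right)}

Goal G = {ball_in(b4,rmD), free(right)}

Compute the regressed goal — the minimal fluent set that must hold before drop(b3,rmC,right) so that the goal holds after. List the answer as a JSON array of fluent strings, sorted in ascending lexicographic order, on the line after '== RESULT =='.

Compute (G \ add) ∪ pre:
  G ∩ del = {}  (empty — regression defined)
  G \ add = {ball_in(b4,rmD), free(right)} \ {ball_in(b3,rmC), free(right)} = {ball_in(b4,rmD)}
  ∪ pre   = {ball_in(b4,rmD)} ∪ {carry(b3,right), robot_in(rmC)}
          = {ball_in(b4,rmD), carry(b3,right), robot_in(rmC)}

== RESULT ==
["ball_in(b4,rmD)", "carry(b3,right)", "robot_in(rmC)"]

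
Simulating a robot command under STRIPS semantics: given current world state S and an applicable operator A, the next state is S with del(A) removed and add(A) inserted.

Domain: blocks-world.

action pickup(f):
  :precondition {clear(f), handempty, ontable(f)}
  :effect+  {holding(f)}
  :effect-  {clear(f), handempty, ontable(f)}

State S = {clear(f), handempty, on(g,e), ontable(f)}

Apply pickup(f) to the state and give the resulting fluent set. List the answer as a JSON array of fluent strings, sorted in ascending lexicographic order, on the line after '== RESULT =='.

Compute (S \ del) ∪ add:
  pre ⊆ S: {clear(f), handempty, ontable(f)} ⊆ S  — applicable
  S \ del = {on(g,e)}
  ∪ add   = {holding(f), on(g,e)}

== RESULT ==
["holding(f)", "on(g,e)"]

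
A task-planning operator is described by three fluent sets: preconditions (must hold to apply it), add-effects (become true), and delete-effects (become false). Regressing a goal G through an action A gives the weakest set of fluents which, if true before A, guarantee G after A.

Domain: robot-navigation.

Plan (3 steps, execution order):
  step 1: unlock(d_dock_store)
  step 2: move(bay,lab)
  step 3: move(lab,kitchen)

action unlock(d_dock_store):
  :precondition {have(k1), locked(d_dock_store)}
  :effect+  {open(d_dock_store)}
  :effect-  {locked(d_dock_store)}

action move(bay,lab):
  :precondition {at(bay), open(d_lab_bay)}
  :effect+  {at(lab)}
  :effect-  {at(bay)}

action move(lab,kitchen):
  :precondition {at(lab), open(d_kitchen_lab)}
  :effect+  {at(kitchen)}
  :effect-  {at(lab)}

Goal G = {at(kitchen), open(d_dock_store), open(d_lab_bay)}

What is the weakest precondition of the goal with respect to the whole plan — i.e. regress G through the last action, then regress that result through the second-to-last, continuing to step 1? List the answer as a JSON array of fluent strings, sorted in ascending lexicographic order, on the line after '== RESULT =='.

Work backward from the goal:
  through step 3 (move(lab,kitchen)): drop {at(kitchen)}, keep {open(d_dock_store), open(d_lab_bay)}, require {at(lab), open(d_kitchen_lab)}
    → {at(lab), open(d_dock_store), open(d_kitchen_lab), open(d_lab_bay)}
  through step 2 (move(bay,lab)): drop {at(lab)}, keep {open(d_dock_store), open(d_kitchen_lab), open(d_lab_bay)}, require {at(bay), open(d_lab_bay)}
    → {at(bay), open(d_dock_store), open(d_kitchen_lab), open(d_lab_bay)}
  through step 1 (unlock(d_dock_store)): drop {open(d_dock_store)}, keep {at(bay), open(d_kitchen_lab), open(d_lab_bay)}, require {have(k1), locked(d_dock_store)}
    → {at(bay), have(k1), locked(d_dock_store), open(d_kitchen_lab), open(d_lab_bay)}

== RESULT ==
["at(bay)", "have(k1)", "locked(d_dock_store)", "open(d_kitchen_lab)", "open(d_lab_bay)"]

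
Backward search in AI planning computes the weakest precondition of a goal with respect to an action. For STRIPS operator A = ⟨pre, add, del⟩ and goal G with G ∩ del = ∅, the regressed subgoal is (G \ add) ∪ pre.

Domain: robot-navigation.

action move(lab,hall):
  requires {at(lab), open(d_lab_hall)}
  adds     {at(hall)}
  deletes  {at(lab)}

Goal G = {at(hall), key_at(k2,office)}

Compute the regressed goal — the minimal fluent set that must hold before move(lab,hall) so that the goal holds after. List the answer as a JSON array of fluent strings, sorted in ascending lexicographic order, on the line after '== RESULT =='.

Regress:
  G ∩ del = {}  (empty — regression defined)
  G \ add = {at(hall), key_at(k2,office)} \ {at(hall)} = {key_at(k2,office)}
  ∪ pre   = {key_at(k2,office)} ∪ {at(lab), open(d_lab_hall)}
          = {at(lab), key_at(k2,office), open(d_lab_hall)}

== RESULT ==
["at(lab)", "key_at(k2,office)", "open(d_lab_hall)"]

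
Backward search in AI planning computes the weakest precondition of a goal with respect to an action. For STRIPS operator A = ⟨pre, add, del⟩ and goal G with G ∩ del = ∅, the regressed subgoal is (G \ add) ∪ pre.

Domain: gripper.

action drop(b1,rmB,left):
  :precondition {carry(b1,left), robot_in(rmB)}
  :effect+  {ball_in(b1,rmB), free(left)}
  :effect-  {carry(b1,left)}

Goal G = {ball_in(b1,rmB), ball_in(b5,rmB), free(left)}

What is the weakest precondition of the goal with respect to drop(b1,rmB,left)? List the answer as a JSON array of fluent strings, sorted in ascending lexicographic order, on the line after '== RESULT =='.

Compute (G \ add) ∪ pre:
  G ∩ del = {}  (empty — regression defined)
  G \ add = {ball_in(b1,rmB), ball_in(b5,rmB), free(left)} \ {ball_in(b1,rmB), free(left)} = {ball_in(b5,rmB)}
  ∪ pre   = {ball_in(b5,rmB)} ∪ {carry(b1,left), robot_in(rmB)}
          = {ball_in(b5,rmB), carry(b1,left), robot_in(rmB)}

== RESULT ==
["ball_in(b5,rmB)", "carry(b1,left)", "robot_in(rmB)"]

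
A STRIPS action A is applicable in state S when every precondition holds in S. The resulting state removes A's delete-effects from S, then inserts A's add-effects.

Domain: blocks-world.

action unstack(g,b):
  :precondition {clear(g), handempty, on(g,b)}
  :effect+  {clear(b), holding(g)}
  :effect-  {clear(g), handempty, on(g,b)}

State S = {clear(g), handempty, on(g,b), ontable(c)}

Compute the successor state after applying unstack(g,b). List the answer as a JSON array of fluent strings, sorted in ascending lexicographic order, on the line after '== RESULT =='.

Progress:
  pre ⊆ S: {clear(g), handempty, on(g,b)} ⊆ S  — applicable
  S \ del = {ontable(c)}
  ∪ add   = {clear(b), holding(g), ontable(c)}

== RESULT ==
["clear(b)", "holding(g)", "ontable(c)"]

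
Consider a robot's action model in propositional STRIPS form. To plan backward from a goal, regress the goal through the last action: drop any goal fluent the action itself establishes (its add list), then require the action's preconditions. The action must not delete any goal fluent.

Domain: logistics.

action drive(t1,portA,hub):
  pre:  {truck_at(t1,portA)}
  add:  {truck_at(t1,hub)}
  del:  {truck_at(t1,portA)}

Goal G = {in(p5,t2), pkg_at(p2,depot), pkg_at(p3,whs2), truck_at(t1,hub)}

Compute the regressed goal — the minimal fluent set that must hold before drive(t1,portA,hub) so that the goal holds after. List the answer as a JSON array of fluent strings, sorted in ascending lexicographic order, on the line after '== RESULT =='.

Compute (G \ add) ∪ pre:
  G ∩ del = {}  (empty — regression defined)
  G \ add = {in(p5,t2), pkg_at(p2,depot), pkg_at(p3,whs2), truck_at(t1,hub)} \ {truck_at(t1,hub)} = {in(p5,t2), pkg_at(p2,depot), pkg_at(p3,whs2)}
  ∪ pre   = {in(p5,t2), pkg_at(p2,depot), pkg_at(p3,whs2)} ∪ {truck_at(t1,portA)}
          = {in(p5,t2), pkg_at(p2,depot), pkg_at(p3,whs2), truck_at(t1,portA)}

== RESULT ==
["in(p5,t2)", "pkg_at(p2,depot)", "pkg_at(p3,whs2)", "truck_at(t1,portA)"]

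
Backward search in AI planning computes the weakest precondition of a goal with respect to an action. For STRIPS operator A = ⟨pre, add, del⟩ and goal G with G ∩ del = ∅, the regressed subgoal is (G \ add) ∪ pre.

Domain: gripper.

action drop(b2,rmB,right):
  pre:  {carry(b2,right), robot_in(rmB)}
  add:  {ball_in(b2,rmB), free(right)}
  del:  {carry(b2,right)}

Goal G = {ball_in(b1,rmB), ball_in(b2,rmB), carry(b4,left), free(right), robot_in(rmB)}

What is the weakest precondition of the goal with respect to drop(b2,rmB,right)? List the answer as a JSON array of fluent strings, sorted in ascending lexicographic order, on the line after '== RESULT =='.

Compute (G \ add) ∪ pre:
  G ∩ del = {}  (empty — regression defined)
  G \ add = {ball_in(b1,rmB), ball_in(b2,rmB), carry(b4,left), free(right), robot_in(rmB)} \ {ball_in(b2,rmB), free(right)} = {ball_in(b1,rmB), carry(b4,left), robot_in(rmB)}
  ∪ pre   = {ball_in(b1,rmB), carry(b4,left), robot_in(rmB)} ∪ {carry(b2,right), robot_in(rmB)}
          = {ball_in(b1,rmB), carry(b2,right), carry(b4,left), robot_in(rmB)}

== RESULT ==
["ball_in(b1,rmB)", "carry(b2,right)", "carry(b4,left)", "robot_in(rmB)"]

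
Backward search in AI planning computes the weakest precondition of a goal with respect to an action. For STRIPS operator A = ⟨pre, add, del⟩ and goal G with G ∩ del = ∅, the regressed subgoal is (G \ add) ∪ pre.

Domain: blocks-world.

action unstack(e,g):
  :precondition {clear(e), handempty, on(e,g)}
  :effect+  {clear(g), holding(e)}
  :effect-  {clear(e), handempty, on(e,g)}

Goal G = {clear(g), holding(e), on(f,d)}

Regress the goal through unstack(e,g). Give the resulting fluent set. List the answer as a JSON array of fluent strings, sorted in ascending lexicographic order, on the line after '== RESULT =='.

Regress:
  G ∩ del = {}  (empty — regression defined)
  G \ add = {clear(g), holding(e), on(f,d)} \ {clear(g), holding(e)} = {on(f,d)}
  ∪ pre   = {on(f,d)} ∪ {clear(e), handempty, on(e,g)}
          = {clear(e), handempty, on(e,g), on(f,d)}

== RESULT ==
["clear(e)", "handempty", "on(e,g)", "on(f,d)"]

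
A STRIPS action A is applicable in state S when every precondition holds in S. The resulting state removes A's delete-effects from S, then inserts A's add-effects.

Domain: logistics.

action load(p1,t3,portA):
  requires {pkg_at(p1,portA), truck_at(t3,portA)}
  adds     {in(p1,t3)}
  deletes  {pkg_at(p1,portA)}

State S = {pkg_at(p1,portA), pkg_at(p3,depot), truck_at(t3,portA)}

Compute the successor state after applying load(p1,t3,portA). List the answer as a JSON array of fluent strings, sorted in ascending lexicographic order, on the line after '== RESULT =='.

Progress:
  pre ⊆ S: {pkg_at(p1,portA), truck_at(t3,portA)} ⊆ S  — applicable
  S \ del = {pkg_at(p3,depot), truck_at(t3,portA)}
  ∪ add   = {in(p1,t3), pkg_at(p3,depot), truck_at(t3,portA)}

== RESULT ==
["in(p1,t3)", "pkg_at(p3,depot)", "truck_at(t3,portA)"]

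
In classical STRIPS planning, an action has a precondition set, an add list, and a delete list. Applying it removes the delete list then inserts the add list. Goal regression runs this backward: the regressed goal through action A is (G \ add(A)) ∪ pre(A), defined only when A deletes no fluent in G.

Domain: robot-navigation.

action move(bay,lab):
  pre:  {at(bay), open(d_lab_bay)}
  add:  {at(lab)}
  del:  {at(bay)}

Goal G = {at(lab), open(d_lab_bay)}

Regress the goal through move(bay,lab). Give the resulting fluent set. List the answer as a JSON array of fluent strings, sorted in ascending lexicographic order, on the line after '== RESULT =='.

Compute (G \ add) ∪ pre:
  G ∩ del = {}  (empty — regression defined)
  G \ add = {at(lab), open(d_lab_bay)} \ {at(lab)} = {open(d_lab_bay)}
  ∪ pre   = {open(d_lab_bay)} ∪ {at(bay), open(d_lab_bay)}
          = {at(bay), open(d_lab_bay)}

== RESULT ==
["at(bay)", "open(d_lab_bay)"]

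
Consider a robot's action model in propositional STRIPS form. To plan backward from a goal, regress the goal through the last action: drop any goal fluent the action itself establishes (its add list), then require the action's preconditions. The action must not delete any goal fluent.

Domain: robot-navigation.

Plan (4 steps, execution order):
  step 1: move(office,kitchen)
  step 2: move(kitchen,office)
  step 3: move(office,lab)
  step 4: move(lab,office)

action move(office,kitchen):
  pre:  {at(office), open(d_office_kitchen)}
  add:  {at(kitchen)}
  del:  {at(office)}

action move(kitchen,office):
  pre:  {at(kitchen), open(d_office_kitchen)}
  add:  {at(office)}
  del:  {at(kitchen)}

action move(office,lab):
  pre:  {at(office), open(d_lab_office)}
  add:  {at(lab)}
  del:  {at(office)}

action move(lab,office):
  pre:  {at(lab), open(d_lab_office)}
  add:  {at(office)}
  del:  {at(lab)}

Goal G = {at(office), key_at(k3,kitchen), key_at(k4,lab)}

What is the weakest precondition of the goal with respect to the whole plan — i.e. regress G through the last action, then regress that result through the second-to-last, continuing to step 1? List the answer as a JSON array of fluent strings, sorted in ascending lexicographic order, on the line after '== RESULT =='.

Work backward from the goal:
  through step 4 (move(lab,office)): drop {at(office)}, keep {key_at(k3,kitchen), key_at(k4,lab)}, require {at(lab), open(d_lab_office)}
    → {at(lab), key_at(k3,kitchen), key_at(k4,lab), open(d_lab_office)}
  through step 3 (move(office,lab)): drop {at(lab)}, keep {key_at(k3,kitchen), key_at(k4,lab), open(d_lab_office)}, require {at(office), open(d_lab_office)}
    → {at(office), key_at(k3,kitchen), key_at(k4,lab), open(d_lab_office)}
  through step 2 (move(kitchen,office)): drop {at(office)}, keep {key_at(k3,kitchen), key_at(k4,lab), open(d_lab_office)}, require {at(kitchen), open(d_office_kitchen)}
    → {at(kitchen), key_at(k3,kitchen), key_at(k4,lab), open(d_lab_office), open(d_office_kitchen)}
  through step 1 (move(office,kitchen)): drop {at(kitchen)}, keep {key_at(k3,kitchen), key_at(k4,lab), open(d_lab_office), open(d_office_kitchen)}, require {at(office), open(d_office_kitchen)}
    → {at(office), key_at(k3,kitchen), key_at(k4,lab), open(d_lab_office), open(d_office_kitchen)}

== RESULT ==
["at(office)", "key_at(k3,kitchen)", "key_at(k4,lab)", "open(d_lab_office)", "open(d_office_kitchen)"]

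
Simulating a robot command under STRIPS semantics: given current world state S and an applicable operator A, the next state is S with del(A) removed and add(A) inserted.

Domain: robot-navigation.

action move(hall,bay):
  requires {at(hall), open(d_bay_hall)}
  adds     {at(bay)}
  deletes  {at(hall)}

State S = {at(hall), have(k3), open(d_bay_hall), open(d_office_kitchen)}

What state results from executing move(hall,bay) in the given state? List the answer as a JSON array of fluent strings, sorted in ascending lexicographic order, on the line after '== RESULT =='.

Compute (S \ del) ∪ add:
  pre ⊆ S: {at(hall), open(d_bay_hall)} ⊆ S  — applicable
  S \ del = {have(k3), open(d_bay_hall), open(d_office_kitchen)}
  ∪ add   = {at(bay), have(k3), open(d_bay_hall), open(d_office_kitchen)}

== RESULT ==
["at(bay)", "have(k3)", "open(d_bay_hall)", "open(d_office_kitchen)"]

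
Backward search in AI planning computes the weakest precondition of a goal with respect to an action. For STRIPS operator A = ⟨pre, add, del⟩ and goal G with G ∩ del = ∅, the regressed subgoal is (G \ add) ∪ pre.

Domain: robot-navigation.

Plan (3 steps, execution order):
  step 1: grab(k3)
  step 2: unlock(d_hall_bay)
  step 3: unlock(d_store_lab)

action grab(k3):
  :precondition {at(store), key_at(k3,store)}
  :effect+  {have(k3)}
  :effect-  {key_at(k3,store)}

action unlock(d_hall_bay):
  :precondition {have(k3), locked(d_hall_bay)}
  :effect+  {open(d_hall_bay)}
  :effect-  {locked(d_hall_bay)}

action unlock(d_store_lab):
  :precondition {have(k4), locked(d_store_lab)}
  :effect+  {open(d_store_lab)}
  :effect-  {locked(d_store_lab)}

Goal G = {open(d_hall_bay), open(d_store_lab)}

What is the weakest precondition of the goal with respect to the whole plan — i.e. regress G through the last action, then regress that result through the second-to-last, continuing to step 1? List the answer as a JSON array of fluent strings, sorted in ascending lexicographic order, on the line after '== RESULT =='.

Regress step by step:
  through step 3 (unlock(d_store_lab)): drop {open(d_store_lab)}, keep {open(d_hall_bay)}, require {have(k4), locked(d_store_lab)}
    → {have(k4), locked(d_store_lab), open(d_hall_bay)}
  through step 2 (unlock(d_hall_bay)): drop {open(d_hall_bay)}, keep {have(k4), locked(d_store_lab)}, require {have(k3), locked(d_hall_bay)}
    → {have(k3), have(k4), locked(d_hall_bay), locked(d_store_lab)}
  through step 1 (grab(k3)): drop {have(k3)}, keep {have(k4), locked(d_hall_bay), locked(d_store_lab)}, require {at(store), key_at(k3,store)}
    → {at(store), have(k4), key_at(k3,store), locked(d_hall_bay), locked(d_store_lab)}

== RESULT ==
["at(store)", "have(k4)", "key_at(k3,store)", "locked(d_hall_bay)", "locked(d_store_lab)"]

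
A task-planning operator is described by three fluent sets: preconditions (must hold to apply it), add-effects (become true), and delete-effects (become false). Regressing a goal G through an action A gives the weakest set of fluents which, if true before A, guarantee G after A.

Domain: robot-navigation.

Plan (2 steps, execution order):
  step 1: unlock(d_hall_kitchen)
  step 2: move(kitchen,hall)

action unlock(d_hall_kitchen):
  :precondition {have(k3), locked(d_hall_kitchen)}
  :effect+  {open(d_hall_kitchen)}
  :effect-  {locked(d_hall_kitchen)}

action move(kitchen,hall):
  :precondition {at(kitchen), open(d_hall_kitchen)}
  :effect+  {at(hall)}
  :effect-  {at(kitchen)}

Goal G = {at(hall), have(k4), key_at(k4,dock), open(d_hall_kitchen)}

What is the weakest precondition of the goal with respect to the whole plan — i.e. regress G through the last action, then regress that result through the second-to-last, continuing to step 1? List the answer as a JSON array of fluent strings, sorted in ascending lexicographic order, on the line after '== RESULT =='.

Regress step by step:
  through step 2 (move(kitchen,hall)): drop {at(hall)}, keep {have(k4), key_at(k4,dock), open(d_hall_kitchen)}, require {at(kitchen), open(d_hall_kitchen)}
    → {at(kitchen), have(k4), key_at(k4,dock), open(d_hall_kitchen)}
  through step 1 (unlock(d_hall_kitchen)): drop {open(d_hall_kitchen)}, keep {at(kitchen), have(k4), key_at(k4,dock)}, require {have(k3), locked(d_hall_kitchen)}
    → {at(kitchen), have(k3), have(k4), key_at(k4,dock), locked(d_hall_kitchen)}

== RESULT ==
["at(kitchen)", "have(k3)", "have(k4)", "key_at(k4,dock)", "locked(d_hall_kitchen)"]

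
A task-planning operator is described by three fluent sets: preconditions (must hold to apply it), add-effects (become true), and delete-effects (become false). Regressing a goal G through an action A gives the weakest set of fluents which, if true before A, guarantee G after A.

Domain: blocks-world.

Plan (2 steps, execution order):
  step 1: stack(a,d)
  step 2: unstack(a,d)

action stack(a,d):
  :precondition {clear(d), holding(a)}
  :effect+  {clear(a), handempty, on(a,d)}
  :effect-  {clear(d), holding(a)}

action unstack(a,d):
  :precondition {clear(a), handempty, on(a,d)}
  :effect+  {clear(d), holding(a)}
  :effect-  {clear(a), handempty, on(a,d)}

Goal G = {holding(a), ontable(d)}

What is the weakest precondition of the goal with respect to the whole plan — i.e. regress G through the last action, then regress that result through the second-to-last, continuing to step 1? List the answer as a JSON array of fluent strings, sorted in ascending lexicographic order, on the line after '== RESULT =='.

Regress step by step:
  through step 2 (unstack(a,d)): drop {holding(a)}, keep {ontable(d)}, require {clear(a), handempty, on(a,d)}
    → {clear(a), handempty, on(a,d), ontable(d)}
  through step 1 (stack(a,d)): drop {clear(a), handempty, on(a,d)}, keep {ontable(d)}, require {clear(d), holding(a)}
    → {clear(d), holding(a), ontable(d)}

== RESULT ==
["clear(d)", "holding(a)", "ontable(d)"]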